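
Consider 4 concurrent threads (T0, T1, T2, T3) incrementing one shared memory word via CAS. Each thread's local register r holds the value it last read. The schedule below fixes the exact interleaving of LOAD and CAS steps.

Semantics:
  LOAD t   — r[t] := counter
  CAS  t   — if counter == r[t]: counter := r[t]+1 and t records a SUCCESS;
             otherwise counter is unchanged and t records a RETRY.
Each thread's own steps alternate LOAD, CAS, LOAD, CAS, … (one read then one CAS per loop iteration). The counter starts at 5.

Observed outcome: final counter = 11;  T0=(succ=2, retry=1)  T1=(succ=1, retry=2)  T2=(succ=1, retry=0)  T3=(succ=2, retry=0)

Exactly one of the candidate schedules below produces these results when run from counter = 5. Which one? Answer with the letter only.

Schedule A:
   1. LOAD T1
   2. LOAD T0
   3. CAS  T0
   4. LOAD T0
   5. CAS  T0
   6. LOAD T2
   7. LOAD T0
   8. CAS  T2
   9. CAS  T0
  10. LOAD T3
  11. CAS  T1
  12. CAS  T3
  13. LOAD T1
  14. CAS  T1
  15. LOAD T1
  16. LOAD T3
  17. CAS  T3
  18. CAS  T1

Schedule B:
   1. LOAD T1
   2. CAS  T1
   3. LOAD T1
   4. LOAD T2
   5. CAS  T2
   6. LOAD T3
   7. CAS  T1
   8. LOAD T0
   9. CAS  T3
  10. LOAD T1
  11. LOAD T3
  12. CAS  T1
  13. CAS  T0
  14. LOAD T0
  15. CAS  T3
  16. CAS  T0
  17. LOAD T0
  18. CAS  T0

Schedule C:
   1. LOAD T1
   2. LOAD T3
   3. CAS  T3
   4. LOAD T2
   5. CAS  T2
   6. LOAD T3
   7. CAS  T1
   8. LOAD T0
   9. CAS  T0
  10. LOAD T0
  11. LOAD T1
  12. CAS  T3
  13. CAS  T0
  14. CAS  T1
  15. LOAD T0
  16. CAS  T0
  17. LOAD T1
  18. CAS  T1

Tracing schedule A:
T1 LOAD — after: cnt=5, r=5 — load
T0 LOAD — after: cnt=5, r=5 — load
T0 CAS — after: cnt=6, r=5 — ok
T0 LOAD — after: cnt=6, r=6 — load
T0 CAS — after: cnt=7, r=6 — ok
T2 LOAD — after: cnt=7, r=7 — load
T0 LOAD — after: cnt=7, r=7 — load
T2 CAS — after: cnt=8, r=7 — ok
T0 CAS — after: cnt=8, r=7 — retry
T3 LOAD — after: cnt=8, r=8 — load
T1 CAS — after: cnt=8, r=5 — retry
T3 CAS — after: cnt=9, r=8 — ok
T1 LOAD — after: cnt=9, r=9 — load
T1 CAS — after: cnt=10, r=9 — ok
T1 LOAD — after: cnt=10, r=10 — load
T3 LOAD — after: cnt=10, r=10 — load
T3 CAS — after: cnt=11, r=10 — ok
T1 CAS — after: cnt=11, r=10 — retry

A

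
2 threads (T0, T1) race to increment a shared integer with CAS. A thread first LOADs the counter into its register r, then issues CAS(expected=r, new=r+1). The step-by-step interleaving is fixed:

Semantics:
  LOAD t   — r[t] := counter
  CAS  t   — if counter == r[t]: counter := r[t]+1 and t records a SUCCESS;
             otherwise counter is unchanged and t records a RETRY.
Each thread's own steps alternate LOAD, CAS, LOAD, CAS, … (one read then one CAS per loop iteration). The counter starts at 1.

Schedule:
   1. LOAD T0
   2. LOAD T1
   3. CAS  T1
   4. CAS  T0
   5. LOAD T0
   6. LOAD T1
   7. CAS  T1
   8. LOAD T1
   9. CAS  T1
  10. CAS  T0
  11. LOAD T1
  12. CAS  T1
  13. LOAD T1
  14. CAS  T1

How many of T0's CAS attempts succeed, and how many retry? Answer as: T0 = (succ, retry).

T0 = (0, 2)

   1) LOAD T0:  M=1  r_T0=1
   2) LOAD T1:  M=1  r_T1=1
   3) CAS  T1:  M=2  r_T1=1 ✓
   4) CAS  T0:  M=2  r_T0=1 ✗
   5) LOAD T0:  M=2  r_T0=2
   6) LOAD T1:  M=2  r_T1=2
   7) CAS  T1:  M=3  r_T1=2 ✓
   8) LOAD T1:  M=3  r_T1=3
   9) CAS  T1:  M=4  r_T1=3 ✓
  10) CAS  T0:  M=4  r_T0=2 ✗
  11) LOAD T1:  M=4  r_T1=4
  12) CAS  T1:  M=5  r_T1=4 ✓
  13) LOAD T1:  M=5  r_T1=5
  14) CAS  T1:  M=6  r_T1=5 ✓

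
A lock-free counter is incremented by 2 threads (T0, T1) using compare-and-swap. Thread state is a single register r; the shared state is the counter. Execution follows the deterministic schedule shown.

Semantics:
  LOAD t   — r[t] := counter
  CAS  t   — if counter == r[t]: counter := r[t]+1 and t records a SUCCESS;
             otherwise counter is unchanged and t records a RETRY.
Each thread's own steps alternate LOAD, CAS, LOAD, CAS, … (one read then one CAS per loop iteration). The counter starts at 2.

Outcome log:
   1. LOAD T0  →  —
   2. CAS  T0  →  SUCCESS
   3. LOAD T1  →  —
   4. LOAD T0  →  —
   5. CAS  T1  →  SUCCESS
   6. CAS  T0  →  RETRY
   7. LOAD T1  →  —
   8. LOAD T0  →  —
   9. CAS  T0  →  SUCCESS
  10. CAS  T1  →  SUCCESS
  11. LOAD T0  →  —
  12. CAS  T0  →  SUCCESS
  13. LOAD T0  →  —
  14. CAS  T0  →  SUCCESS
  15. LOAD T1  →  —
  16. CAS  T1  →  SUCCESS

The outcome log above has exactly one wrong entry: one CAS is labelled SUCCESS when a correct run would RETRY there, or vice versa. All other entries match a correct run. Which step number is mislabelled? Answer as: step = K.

step = 10

Reference trace:
T0 LOAD — after: cnt=2, r=2 — load
T0 CAS — after: cnt=3, r=2 — ok
T1 LOAD — after: cnt=3, r=3 — load
T0 LOAD — after: cnt=3, r=3 — load
T1 CAS — after: cnt=4, r=3 — ok
T0 CAS — after: cnt=4, r=3 — retry
T1 LOAD — after: cnt=4, r=4 — load
T0 LOAD — after: cnt=4, r=4 — load
T0 CAS — after: cnt=5, r=4 — ok
T1 CAS — after: cnt=5, r=4 — retry
T0 LOAD — after: cnt=5, r=5 — load
T0 CAS — after: cnt=6, r=5 — ok
T0 LOAD — after: cnt=6, r=6 — load
T0 CAS — after: cnt=7, r=6 — ok
T1 LOAD — after: cnt=7, r=7 — load
T1 CAS — after: cnt=8, r=7 — ok
Flip is step 10.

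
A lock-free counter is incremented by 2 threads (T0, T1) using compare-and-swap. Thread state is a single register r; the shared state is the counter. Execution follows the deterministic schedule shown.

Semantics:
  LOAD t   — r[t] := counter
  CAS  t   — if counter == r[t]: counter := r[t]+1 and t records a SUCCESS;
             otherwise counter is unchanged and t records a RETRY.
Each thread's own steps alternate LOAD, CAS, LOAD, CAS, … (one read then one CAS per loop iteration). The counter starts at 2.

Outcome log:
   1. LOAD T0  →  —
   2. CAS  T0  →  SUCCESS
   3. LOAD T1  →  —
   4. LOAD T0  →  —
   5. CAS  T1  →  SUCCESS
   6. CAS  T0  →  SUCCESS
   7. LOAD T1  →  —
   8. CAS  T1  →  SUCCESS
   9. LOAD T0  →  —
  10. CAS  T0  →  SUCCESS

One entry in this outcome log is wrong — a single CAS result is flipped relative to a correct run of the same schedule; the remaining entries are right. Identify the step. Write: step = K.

step = 6

Reference trace:
#1 T0 reads 2
#2 T0 CAS(2→3) writes; counter now 3
#3 T1 reads 3
#4 T0 reads 3
#5 T1 CAS(3→4) writes; counter now 4
#6 T0 CAS(3→4) fails; counter now 4
#7 T1 reads 4
#8 T1 CAS(4→5) writes; counter now 5
#9 T0 reads 5
#10 T0 CAS(5→6) writes; counter now 6
Mismatch at 6.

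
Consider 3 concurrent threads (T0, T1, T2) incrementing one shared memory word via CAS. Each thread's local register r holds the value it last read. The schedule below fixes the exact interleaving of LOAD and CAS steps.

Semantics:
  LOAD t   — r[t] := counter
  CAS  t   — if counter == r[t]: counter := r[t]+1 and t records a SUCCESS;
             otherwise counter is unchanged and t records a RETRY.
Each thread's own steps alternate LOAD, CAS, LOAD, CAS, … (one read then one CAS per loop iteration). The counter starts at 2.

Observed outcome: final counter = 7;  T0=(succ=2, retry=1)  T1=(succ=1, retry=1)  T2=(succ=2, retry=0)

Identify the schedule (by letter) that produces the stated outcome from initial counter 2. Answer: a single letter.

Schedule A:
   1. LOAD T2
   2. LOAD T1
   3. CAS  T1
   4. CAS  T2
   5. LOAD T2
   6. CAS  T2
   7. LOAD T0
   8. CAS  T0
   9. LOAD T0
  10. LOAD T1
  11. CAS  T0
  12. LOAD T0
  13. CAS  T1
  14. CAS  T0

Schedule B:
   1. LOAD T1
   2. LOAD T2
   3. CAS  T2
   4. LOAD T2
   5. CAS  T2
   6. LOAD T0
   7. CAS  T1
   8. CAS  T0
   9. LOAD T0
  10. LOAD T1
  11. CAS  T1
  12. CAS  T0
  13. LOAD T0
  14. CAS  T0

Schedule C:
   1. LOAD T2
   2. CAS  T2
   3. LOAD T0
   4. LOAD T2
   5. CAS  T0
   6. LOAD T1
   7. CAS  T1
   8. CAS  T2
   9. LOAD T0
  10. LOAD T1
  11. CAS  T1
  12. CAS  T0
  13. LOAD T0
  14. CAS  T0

Run B:
1. LOAD T1 → mem=2 r[T1]=2 [LOAD]
2. LOAD T2 → mem=2 r[T2]=2 [LOAD]
3. CAS T2 → mem=3 r[T2]=2 [OK]
4. LOAD T2 → mem=3 r[T2]=3 [LOAD]
5. CAS T2 → mem=4 r[T2]=3 [OK]
6. LOAD T0 → mem=4 r[T0]=4 [LOAD]
7. CAS T1 → mem=4 r[T1]=2 [RETRY]
8. CAS T0 → mem=5 r[T0]=4 [OK]
9. LOAD T0 → mem=5 r[T0]=5 [LOAD]
10. LOAD T1 → mem=5 r[T1]=5 [LOAD]
11. CAS T1 → mem=6 r[T1]=5 [OK]
12. CAS T0 → mem=6 r[T0]=5 [RETRY]
13. LOAD T0 → mem=6 r[T0]=6 [LOAD]
14. CAS T0 → mem=7 r[T0]=6 [OK]

B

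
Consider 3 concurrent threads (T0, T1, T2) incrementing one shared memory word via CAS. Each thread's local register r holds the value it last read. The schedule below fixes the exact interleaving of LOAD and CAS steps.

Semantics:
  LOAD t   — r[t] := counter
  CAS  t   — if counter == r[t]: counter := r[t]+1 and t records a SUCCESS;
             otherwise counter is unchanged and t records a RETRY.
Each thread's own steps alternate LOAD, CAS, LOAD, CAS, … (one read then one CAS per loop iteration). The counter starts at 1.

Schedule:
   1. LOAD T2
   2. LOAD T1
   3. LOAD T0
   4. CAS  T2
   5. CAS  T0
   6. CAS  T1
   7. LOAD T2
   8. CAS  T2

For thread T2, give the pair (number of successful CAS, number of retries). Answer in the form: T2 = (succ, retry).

   1) LOAD T2:  M=1  r_T2=1
   2) LOAD T1:  M=1  r_T1=1
   3) LOAD T0:  M=1  r_T0=1
   4) CAS  T2:  M=2  r_T2=1 ✓
   5) CAS  T0:  M=2  r_T0=1 ✗
   6) CAS  T1:  M=2  r_T1=1 ✗
   7) LOAD T2:  M=2  r_T2=2
   8) CAS  T2:  M=3  r_T2=2 ✓

T2 = (2, 0)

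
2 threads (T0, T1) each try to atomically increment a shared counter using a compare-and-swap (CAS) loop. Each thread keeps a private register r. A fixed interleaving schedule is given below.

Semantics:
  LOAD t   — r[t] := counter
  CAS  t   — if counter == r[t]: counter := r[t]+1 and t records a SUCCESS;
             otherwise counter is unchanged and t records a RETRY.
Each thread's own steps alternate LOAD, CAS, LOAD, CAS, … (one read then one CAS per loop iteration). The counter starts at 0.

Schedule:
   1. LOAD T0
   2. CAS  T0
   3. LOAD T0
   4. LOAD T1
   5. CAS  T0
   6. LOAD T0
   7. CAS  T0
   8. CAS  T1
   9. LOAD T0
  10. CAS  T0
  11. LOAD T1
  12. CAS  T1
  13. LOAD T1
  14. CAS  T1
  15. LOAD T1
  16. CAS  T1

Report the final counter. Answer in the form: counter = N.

counter = 7

T0 LOAD — after: cnt=0, r=0 — load
T0 CAS — after: cnt=1, r=0 — ok
T0 LOAD — after: cnt=1, r=1 — load
T1 LOAD — after: cnt=1, r=1 — load
T0 CAS — after: cnt=2, r=1 — ok
T0 LOAD — after: cnt=2, r=2 — load
T0 CAS — after: cnt=3, r=2 — ok
T1 CAS — after: cnt=3, r=1 — retry
T0 LOAD — after: cnt=3, r=3 — load
T0 CAS — after: cnt=4, r=3 — ok
T1 LOAD — after: cnt=4, r=4 — load
T1 CAS — after: cnt=5, r=4 — ok
T1 LOAD — after: cnt=5, r=5 — load
T1 CAS — after: cnt=6, r=5 — ok
T1 LOAD — after: cnt=6, r=6 — load
T1 CAS — after: cnt=7, r=6 — ok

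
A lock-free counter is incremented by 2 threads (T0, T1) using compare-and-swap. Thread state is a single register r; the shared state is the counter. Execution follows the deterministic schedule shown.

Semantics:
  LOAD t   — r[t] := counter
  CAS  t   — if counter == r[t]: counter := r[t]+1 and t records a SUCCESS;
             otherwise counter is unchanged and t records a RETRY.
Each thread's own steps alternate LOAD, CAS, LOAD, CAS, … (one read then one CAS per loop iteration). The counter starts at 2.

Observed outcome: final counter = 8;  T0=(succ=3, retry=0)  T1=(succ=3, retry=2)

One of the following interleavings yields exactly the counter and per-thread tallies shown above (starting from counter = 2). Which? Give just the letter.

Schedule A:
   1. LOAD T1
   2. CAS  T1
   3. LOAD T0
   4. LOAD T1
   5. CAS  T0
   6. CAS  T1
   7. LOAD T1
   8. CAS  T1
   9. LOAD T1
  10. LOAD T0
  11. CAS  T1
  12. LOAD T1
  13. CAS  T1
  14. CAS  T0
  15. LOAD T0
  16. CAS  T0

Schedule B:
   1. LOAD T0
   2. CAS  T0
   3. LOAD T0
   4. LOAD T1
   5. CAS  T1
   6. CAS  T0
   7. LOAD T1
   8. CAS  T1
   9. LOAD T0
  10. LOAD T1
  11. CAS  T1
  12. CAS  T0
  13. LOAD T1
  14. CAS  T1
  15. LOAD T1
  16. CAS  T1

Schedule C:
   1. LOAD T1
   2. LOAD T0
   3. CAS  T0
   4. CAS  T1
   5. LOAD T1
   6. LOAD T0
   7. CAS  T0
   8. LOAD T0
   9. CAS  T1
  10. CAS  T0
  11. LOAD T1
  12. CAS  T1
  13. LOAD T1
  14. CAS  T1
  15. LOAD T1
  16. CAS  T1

Simulating candidate C:
[1] T1.load  rd  (counter 2, T1.r 2)
[2] T0.load  rd  (counter 2, T0.r 2)
[3] T0.cas  hit  (counter 3, T0.r 2)
[4] T1.cas  miss  (counter 3, T1.r 2)
[5] T1.load  rd  (counter 3, T1.r 3)
[6] T0.load  rd  (counter 3, T0.r 3)
[7] T0.cas  hit  (counter 4, T0.r 3)
[8] T0.load  rd  (counter 4, T0.r 4)
[9] T1.cas  miss  (counter 4, T1.r 3)
[10] T0.cas  hit  (counter 5, T0.r 4)
[11] T1.load  rd  (counter 5, T1.r 5)
[12] T1.cas  hit  (counter 6, T1.r 5)
[13] T1.load  rd  (counter 6, T1.r 6)
[14] T1.cas  hit  (counter 7, T1.r 6)
[15] T1.load  rd  (counter 7, T1.r 7)
[16] T1.cas  hit  (counter 8, T1.r 7)

C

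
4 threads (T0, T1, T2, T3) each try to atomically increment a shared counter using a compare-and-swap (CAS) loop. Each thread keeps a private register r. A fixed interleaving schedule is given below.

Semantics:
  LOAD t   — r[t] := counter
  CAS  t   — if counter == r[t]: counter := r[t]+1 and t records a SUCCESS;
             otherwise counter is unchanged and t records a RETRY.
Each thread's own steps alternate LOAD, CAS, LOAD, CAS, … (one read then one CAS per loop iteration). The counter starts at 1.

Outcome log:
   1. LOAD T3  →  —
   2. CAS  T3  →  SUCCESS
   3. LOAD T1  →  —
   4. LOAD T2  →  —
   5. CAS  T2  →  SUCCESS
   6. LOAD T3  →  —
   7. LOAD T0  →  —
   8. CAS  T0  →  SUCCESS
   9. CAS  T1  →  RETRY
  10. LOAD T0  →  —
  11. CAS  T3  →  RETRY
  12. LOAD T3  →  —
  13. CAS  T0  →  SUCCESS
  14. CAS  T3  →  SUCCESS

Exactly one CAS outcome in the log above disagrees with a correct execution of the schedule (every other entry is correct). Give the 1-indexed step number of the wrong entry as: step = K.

step = 14

Correct run:
T3 LOAD — after: cnt=1, r=1 — load
T3 CAS — after: cnt=2, r=1 — ok
T1 LOAD — after: cnt=2, r=2 — load
T2 LOAD — after: cnt=2, r=2 — load
T2 CAS — after: cnt=3, r=2 — ok
T3 LOAD — after: cnt=3, r=3 — load
T0 LOAD — after: cnt=3, r=3 — load
T0 CAS — after: cnt=4, r=3 — ok
T1 CAS — after: cnt=4, r=2 — retry
T0 LOAD — after: cnt=4, r=4 — load
T3 CAS — after: cnt=4, r=3 — retry
T3 LOAD — after: cnt=4, r=4 — load
T0 CAS — after: cnt=5, r=4 — ok
T3 CAS — after: cnt=5, r=4 — retry
Flip is step 14.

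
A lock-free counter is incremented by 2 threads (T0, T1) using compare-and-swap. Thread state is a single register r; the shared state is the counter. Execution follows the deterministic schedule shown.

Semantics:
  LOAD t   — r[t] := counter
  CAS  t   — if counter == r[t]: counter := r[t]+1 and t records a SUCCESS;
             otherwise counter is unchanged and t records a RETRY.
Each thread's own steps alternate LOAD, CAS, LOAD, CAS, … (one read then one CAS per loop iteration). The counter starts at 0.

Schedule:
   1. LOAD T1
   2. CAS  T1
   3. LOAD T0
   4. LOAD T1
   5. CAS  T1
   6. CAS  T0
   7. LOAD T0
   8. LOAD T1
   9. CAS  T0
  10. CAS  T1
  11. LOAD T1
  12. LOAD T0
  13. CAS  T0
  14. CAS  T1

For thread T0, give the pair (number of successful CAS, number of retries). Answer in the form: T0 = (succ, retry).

T0 = (2, 1)

#1 T1 reads 0
#2 T1 CAS(0→1) writes; counter now 1
#3 T0 reads 1
#4 T1 reads 1
#5 T1 CAS(1→2) writes; counter now 2
#6 T0 CAS(1→2) fails; counter now 2
#7 T0 reads 2
#8 T1 reads 2
#9 T0 CAS(2→3) writes; counter now 3
#10 T1 CAS(2→3) fails; counter now 3
#11 T1 reads 3
#12 T0 reads 3
#13 T0 CAS(3→4) writes; counter now 4
#14 T1 CAS(3→4) fails; counter now 4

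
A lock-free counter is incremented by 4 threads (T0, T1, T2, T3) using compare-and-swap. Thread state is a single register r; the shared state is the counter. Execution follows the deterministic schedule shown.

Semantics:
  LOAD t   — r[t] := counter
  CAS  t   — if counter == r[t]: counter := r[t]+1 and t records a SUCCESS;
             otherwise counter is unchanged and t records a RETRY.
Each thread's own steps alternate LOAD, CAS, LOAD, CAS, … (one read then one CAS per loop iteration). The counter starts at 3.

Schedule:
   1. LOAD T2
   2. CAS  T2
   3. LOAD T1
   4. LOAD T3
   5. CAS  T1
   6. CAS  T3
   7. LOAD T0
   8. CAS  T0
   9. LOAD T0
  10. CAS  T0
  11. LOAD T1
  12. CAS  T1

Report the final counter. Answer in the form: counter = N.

#1 T2 reads 3
#2 T2 CAS(3→4) writes; counter now 4
#3 T1 reads 4
#4 T3 reads 4
#5 T1 CAS(4→5) writes; counter now 5
#6 T3 CAS(4→5) fails; counter now 5
#7 T0 reads 5
#8 T0 CAS(5→6) writes; counter now 6
#9 T0 reads 6
#10 T0 CAS(6→7) writes; counter now 7
#11 T1 reads 7
#12 T1 CAS(7→8) writes; counter now 8

counter = 8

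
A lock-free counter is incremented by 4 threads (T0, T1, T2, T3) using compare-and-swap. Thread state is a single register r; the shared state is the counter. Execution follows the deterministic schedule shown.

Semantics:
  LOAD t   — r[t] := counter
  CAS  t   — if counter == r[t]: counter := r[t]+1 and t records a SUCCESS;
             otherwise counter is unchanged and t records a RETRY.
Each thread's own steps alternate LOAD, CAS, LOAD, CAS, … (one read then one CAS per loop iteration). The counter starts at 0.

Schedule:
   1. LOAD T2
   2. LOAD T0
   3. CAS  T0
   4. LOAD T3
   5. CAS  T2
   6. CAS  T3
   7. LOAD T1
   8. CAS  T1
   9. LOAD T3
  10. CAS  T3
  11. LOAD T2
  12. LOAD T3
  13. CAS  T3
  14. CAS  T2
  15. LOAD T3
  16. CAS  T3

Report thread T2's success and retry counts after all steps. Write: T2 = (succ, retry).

#1 T2 reads 0
#2 T0 reads 0
#3 T0 CAS(0→1) writes; counter now 1
#4 T3 reads 1
#5 T2 CAS(0→1) fails; counter now 1
#6 T3 CAS(1→2) writes; counter now 2
#7 T1 reads 2
#8 T1 CAS(2→3) writes; counter now 3
#9 T3 reads 3
#10 T3 CAS(3→4) writes; counter now 4
#11 T2 reads 4
#12 T3 reads 4
#13 T3 CAS(4→5) writes; counter now 5
#14 T2 CAS(4→5) fails; counter now 5
#15 T3 reads 5
#16 T3 CAS(5→6) writes; counter now 6

T2 = (0, 2)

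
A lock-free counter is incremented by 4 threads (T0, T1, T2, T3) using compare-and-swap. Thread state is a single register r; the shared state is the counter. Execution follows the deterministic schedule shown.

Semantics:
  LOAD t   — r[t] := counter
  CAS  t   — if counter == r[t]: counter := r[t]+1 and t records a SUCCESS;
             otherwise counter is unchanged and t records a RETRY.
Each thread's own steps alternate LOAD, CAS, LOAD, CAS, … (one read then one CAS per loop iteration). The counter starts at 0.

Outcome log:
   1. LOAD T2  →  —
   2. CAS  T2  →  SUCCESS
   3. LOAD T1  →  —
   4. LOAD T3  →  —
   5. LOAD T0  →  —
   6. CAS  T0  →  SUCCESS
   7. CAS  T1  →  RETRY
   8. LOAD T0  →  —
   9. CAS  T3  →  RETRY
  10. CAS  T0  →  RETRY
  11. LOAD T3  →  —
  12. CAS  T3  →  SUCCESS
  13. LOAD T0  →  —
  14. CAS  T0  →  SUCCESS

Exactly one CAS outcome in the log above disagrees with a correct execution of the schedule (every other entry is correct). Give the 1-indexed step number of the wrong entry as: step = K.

Reference trace:
T2 LOAD — after: cnt=0, r=0 — load
T2 CAS — after: cnt=1, r=0 — ok
T1 LOAD — after: cnt=1, r=1 — load
T3 LOAD — after: cnt=1, r=1 — load
T0 LOAD — after: cnt=1, r=1 — load
T0 CAS — after: cnt=2, r=1 — ok
T1 CAS — after: cnt=2, r=1 — retry
T0 LOAD — after: cnt=2, r=2 — load
T3 CAS — after: cnt=2, r=1 — retry
T0 CAS — after: cnt=3, r=2 — ok
T3 LOAD — after: cnt=3, r=3 — load
T3 CAS — after: cnt=4, r=3 — ok
T0 LOAD — after: cnt=4, r=4 — load
T0 CAS — after: cnt=5, r=4 — ok
Flip is step 10.

step = 10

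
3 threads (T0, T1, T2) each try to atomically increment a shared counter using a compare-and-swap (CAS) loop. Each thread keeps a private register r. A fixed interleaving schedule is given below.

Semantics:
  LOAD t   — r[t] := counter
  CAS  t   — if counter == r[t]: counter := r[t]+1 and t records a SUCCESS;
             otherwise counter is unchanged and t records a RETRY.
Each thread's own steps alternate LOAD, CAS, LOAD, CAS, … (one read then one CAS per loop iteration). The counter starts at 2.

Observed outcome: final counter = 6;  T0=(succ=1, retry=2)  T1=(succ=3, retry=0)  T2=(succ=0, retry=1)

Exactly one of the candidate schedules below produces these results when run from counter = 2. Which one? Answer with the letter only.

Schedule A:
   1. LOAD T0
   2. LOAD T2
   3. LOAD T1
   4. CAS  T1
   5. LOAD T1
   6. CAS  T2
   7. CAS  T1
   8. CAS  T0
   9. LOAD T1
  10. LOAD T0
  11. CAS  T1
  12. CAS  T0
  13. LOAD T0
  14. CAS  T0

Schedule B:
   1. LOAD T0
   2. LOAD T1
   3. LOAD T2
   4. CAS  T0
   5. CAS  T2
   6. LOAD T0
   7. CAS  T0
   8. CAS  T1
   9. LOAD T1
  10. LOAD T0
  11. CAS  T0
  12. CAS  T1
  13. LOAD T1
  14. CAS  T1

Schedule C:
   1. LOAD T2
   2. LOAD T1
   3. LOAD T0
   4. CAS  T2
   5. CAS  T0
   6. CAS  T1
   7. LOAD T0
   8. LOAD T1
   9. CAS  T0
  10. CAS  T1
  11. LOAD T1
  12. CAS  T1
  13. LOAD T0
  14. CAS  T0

Run A:
#1 T0 reads 2
#2 T2 reads 2
#3 T1 reads 2
#4 T1 CAS(2→3) writes; counter now 3
#5 T1 reads 3
#6 T2 CAS(2→3) fails; counter now 3
#7 T1 CAS(3→4) writes; counter now 4
#8 T0 CAS(2→3) fails; counter now 4
#9 T1 reads 4
#10 T0 reads 4
#11 T1 CAS(4→5) writes; counter now 5
#12 T0 CAS(4→5) fails; counter now 5
#13 T0 reads 5
#14 T0 CAS(5→6) writes; counter now 6

A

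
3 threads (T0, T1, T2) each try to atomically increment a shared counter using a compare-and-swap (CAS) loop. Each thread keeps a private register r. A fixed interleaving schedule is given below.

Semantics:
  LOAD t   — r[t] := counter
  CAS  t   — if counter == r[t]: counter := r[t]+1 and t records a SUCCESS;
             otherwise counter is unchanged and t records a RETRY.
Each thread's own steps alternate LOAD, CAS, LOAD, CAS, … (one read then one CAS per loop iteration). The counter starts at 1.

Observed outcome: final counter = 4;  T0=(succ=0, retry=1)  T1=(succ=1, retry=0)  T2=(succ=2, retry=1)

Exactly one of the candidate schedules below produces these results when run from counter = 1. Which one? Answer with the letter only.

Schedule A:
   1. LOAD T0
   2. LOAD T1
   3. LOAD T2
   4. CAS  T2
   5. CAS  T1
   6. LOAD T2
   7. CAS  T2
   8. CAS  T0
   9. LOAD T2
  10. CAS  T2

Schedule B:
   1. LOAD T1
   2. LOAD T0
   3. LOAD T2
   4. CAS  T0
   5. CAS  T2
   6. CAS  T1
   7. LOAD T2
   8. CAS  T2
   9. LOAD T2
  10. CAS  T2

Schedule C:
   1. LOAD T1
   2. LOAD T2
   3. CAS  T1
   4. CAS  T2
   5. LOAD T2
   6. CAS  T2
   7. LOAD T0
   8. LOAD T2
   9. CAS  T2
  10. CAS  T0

Tracing schedule C:
T1 LOAD — after: cnt=1, r=1 — load
T2 LOAD — after: cnt=1, r=1 — load
T1 CAS — after: cnt=2, r=1 — ok
T2 CAS — after: cnt=2, r=1 — retry
T2 LOAD — after: cnt=2, r=2 — load
T2 CAS — after: cnt=3, r=2 — ok
T0 LOAD — after: cnt=3, r=3 — load
T2 LOAD — after: cnt=3, r=3 — load
T2 CAS — after: cnt=4, r=3 — ok
T0 CAS — after: cnt=4, r=3 — retry

C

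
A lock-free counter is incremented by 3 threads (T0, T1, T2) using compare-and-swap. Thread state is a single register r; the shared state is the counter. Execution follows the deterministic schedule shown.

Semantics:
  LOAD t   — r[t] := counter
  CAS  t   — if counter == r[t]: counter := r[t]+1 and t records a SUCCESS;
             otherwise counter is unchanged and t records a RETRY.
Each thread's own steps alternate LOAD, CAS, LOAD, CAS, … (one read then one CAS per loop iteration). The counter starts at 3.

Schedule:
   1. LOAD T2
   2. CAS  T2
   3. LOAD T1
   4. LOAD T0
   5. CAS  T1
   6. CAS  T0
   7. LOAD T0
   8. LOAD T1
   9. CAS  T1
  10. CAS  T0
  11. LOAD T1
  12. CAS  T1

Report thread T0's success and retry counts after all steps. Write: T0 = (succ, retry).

T0 = (0, 2)

   1) LOAD T2:  M=3  r_T2=3
   2) CAS  T2:  M=4  r_T2=3 ✓
   3) LOAD T1:  M=4  r_T1=4
   4) LOAD T0:  M=4  r_T0=4
   5) CAS  T1:  M=5  r_T1=4 ✓
   6) CAS  T0:  M=5  r_T0=4 ✗
   7) LOAD T0:  M=5  r_T0=5
   8) LOAD T1:  M=5  r_T1=5
   9) CAS  T1:  M=6  r_T1=5 ✓
  10) CAS  T0:  M=6  r_T0=5 ✗
  11) LOAD T1:  M=6  r_T1=6
  12) CAS  T1:  M=7  r_T1=6 ✓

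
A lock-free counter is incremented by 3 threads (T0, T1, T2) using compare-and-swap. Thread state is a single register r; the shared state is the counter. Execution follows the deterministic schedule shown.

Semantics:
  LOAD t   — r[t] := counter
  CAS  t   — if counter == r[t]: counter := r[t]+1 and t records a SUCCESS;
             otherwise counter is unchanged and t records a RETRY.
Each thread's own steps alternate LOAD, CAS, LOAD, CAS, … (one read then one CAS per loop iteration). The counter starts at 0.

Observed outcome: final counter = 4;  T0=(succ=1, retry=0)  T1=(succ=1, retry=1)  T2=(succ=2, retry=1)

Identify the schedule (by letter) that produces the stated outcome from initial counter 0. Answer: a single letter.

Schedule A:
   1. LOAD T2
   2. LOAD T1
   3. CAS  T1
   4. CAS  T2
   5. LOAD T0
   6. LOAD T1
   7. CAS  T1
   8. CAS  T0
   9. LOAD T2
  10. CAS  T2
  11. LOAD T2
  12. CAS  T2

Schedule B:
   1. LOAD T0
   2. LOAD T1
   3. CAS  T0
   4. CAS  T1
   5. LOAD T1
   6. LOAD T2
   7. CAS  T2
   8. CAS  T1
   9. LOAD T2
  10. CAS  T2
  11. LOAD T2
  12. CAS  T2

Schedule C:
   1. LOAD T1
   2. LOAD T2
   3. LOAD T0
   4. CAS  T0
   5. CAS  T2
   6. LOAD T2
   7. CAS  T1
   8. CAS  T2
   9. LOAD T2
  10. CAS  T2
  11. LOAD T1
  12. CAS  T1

C

Simulating candidate C:
T1 LOAD — after: cnt=0, r=0 — load
T2 LOAD — after: cnt=0, r=0 — load
T0 LOAD — after: cnt=0, r=0 — load
T0 CAS — after: cnt=1, r=0 — ok
T2 CAS — after: cnt=1, r=0 — retry
T2 LOAD — after: cnt=1, r=1 — load
T1 CAS — after: cnt=1, r=0 — retry
T2 CAS — after: cnt=2, r=1 — ok
T2 LOAD — after: cnt=2, r=2 — load
T2 CAS — after: cnt=3, r=2 — ok
T1 LOAD — after: cnt=3, r=3 — load
T1 CAS — after: cnt=4, r=3 — ok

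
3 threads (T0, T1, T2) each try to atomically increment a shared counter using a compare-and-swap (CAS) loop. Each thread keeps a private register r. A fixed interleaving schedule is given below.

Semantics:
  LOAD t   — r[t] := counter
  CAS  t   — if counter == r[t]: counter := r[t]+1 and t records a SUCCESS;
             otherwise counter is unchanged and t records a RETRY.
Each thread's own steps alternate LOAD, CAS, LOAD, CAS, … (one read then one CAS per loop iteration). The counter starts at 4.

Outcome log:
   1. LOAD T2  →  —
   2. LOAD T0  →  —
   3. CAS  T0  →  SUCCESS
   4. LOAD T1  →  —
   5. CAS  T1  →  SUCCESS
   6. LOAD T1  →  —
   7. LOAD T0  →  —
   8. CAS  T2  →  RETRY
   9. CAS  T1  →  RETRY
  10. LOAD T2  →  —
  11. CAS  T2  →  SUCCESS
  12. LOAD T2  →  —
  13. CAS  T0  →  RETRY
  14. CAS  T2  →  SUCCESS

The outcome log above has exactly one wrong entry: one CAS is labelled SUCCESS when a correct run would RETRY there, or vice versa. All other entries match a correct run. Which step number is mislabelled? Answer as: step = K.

step = 9

Reference trace:
step 1: T2 LOAD ⇒ load; ctr=4 reg=4
step 2: T0 LOAD ⇒ load; ctr=4 reg=4
step 3: T0 CAS ⇒ ok; ctr=5 reg=4
step 4: T1 LOAD ⇒ load; ctr=5 reg=5
step 5: T1 CAS ⇒ ok; ctr=6 reg=5
step 6: T1 LOAD ⇒ load; ctr=6 reg=6
step 7: T0 LOAD ⇒ load; ctr=6 reg=6
step 8: T2 CAS ⇒ retry; ctr=6 reg=4
step 9: T1 CAS ⇒ ok; ctr=7 reg=6
step 10: T2 LOAD ⇒ load; ctr=7 reg=7
step 11: T2 CAS ⇒ ok; ctr=8 reg=7
step 12: T2 LOAD ⇒ load; ctr=8 reg=8
step 13: T0 CAS ⇒ retry; ctr=8 reg=6
step 14: T2 CAS ⇒ ok; ctr=9 reg=8
Mismatch at 9.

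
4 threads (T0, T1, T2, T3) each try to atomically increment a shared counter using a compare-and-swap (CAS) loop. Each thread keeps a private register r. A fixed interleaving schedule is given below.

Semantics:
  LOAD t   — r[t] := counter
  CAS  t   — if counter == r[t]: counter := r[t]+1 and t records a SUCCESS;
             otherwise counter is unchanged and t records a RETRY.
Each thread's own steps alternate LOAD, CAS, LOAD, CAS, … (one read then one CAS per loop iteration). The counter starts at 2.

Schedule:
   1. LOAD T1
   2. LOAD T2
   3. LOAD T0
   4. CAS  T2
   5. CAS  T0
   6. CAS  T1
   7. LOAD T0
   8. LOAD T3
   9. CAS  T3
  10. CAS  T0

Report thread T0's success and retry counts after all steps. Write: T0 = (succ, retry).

1. LOAD T1 → mem=2 r[T1]=2 [LOAD]
2. LOAD T2 → mem=2 r[T2]=2 [LOAD]
3. LOAD T0 → mem=2 r[T0]=2 [LOAD]
4. CAS T2 → mem=3 r[T2]=2 [OK]
5. CAS T0 → mem=3 r[T0]=2 [RETRY]
6. CAS T1 → mem=3 r[T1]=2 [RETRY]
7. LOAD T0 → mem=3 r[T0]=3 [LOAD]
8. LOAD T3 → mem=3 r[T3]=3 [LOAD]
9. CAS T3 → mem=4 r[T3]=3 [OK]
10. CAS T0 → mem=4 r[T0]=3 [RETRY]

T0 = (0, 2)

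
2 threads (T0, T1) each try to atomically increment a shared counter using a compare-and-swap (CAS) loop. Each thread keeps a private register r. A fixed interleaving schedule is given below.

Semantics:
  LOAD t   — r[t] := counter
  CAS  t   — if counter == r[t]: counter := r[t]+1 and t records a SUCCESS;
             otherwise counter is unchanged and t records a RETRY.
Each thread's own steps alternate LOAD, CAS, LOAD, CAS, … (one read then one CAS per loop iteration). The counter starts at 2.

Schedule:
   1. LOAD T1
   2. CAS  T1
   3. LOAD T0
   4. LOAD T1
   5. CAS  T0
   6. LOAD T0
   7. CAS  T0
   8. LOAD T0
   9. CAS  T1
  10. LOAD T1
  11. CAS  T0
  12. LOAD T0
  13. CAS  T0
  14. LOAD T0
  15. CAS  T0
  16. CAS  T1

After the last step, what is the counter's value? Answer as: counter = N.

counter = 8

[1] T1.load  rd  (counter 2, T1.r 2)
[2] T1.cas  hit  (counter 3, T1.r 2)
[3] T0.load  rd  (counter 3, T0.r 3)
[4] T1.load  rd  (counter 3, T1.r 3)
[5] T0.cas  hit  (counter 4, T0.r 3)
[6] T0.load  rd  (counter 4, T0.r 4)
[7] T0.cas  hit  (counter 5, T0.r 4)
[8] T0.load  rd  (counter 5, T0.r 5)
[9] T1.cas  miss  (counter 5, T1.r 3)
[10] T1.load  rd  (counter 5, T1.r 5)
[11] T0.cas  hit  (counter 6, T0.r 5)
[12] T0.load  rd  (counter 6, T0.r 6)
[13] T0.cas  hit  (counter 7, T0.r 6)
[14] T0.load  rd  (counter 7, T0.r 7)
[15] T0.cas  hit  (counter 8, T0.r 7)
[16] T1.cas  miss  (counter 8, T1.r 5)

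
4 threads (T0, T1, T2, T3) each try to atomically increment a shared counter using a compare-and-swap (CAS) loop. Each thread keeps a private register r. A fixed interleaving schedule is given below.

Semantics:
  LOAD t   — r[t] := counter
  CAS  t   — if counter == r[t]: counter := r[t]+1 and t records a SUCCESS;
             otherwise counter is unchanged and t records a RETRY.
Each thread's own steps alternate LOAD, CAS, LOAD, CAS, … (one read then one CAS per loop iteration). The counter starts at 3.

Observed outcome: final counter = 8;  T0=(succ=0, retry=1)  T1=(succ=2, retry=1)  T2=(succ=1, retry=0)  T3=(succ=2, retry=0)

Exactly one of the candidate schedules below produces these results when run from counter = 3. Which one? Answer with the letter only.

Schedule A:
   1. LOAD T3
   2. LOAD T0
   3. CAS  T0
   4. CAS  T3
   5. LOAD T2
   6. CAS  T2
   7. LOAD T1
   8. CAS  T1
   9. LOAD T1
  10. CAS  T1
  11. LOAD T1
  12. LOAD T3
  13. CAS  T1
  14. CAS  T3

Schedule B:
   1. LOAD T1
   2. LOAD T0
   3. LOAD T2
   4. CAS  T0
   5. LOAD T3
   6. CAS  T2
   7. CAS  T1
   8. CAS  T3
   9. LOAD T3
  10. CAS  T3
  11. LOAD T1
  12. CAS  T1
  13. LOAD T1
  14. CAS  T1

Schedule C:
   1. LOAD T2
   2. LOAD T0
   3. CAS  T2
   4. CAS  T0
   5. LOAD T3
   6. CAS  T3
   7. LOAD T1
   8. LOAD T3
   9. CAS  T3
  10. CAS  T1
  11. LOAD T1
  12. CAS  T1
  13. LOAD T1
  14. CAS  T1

C

Simulating candidate C:
step 1: T2 LOAD ⇒ load; ctr=3 reg=3
step 2: T0 LOAD ⇒ load; ctr=3 reg=3
step 3: T2 CAS ⇒ ok; ctr=4 reg=3
step 4: T0 CAS ⇒ retry; ctr=4 reg=3
step 5: T3 LOAD ⇒ load; ctr=4 reg=4
step 6: T3 CAS ⇒ ok; ctr=5 reg=4
step 7: T1 LOAD ⇒ load; ctr=5 reg=5
step 8: T3 LOAD ⇒ load; ctr=5 reg=5
step 9: T3 CAS ⇒ ok; ctr=6 reg=5
step 10: T1 CAS ⇒ retry; ctr=6 reg=5
step 11: T1 LOAD ⇒ load; ctr=6 reg=6
step 12: T1 CAS ⇒ ok; ctr=7 reg=6
step 13: T1 LOAD ⇒ load; ctr=7 reg=7
step 14: T1 CAS ⇒ ok; ctr=8 reg=7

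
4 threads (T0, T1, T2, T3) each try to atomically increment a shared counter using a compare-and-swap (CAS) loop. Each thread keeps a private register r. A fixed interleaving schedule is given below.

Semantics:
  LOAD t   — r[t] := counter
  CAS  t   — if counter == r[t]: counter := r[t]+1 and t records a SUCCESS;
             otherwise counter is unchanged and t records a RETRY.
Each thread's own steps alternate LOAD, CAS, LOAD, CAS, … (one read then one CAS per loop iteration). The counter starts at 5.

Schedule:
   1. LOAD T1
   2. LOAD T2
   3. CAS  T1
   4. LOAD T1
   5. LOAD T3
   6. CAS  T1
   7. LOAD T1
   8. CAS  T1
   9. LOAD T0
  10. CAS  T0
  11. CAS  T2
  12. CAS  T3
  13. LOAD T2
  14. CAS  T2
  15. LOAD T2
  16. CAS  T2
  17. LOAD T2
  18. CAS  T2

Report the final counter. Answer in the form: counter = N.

#1 T1 reads 5
#2 T2 reads 5
#3 T1 CAS(5→6) writes; counter now 6
#4 T1 reads 6
#5 T3 reads 6
#6 T1 CAS(6→7) writes; counter now 7
#7 T1 reads 7
#8 T1 CAS(7→8) writes; counter now 8
#9 T0 reads 8
#10 T0 CAS(8→9) writes; counter now 9
#11 T2 CAS(5→6) fails; counter now 9
#12 T3 CAS(6→7) fails; counter now 9
#13 T2 reads 9
#14 T2 CAS(9→10) writes; counter now 10
#15 T2 reads 10
#16 T2 CAS(10→11) writes; counter now 11
#17 T2 reads 11
#18 T2 CAS(11→12) writes; counter now 12

counter = 12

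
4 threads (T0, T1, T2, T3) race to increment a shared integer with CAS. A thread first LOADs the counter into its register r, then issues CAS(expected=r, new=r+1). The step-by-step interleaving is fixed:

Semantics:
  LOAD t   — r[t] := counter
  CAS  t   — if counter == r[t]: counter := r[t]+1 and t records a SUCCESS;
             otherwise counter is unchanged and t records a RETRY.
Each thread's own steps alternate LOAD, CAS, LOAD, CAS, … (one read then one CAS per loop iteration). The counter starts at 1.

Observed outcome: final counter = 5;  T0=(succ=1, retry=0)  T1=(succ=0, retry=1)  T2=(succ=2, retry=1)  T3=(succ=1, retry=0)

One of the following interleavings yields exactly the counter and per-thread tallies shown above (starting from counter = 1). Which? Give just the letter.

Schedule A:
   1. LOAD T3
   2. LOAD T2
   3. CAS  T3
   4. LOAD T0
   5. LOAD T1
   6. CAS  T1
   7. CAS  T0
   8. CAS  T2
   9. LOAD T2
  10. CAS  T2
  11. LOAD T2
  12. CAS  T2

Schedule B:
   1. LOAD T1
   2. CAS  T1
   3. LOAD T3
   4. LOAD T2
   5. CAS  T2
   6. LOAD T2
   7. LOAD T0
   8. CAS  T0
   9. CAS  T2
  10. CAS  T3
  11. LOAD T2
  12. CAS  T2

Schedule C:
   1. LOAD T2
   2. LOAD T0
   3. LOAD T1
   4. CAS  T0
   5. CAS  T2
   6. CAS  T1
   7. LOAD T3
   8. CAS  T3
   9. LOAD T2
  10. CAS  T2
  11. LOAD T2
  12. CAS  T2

Tracing schedule C:
#1 T2 reads 1
#2 T0 reads 1
#3 T1 reads 1
#4 T0 CAS(1→2) writes; counter now 2
#5 T2 CAS(1→2) fails; counter now 2
#6 T1 CAS(1→2) fails; counter now 2
#7 T3 reads 2
#8 T3 CAS(2→3) writes; counter now 3
#9 T2 reads 3
#10 T2 CAS(3→4) writes; counter now 4
#11 T2 reads 4
#12 T2 CAS(4→5) writes; counter now 5

C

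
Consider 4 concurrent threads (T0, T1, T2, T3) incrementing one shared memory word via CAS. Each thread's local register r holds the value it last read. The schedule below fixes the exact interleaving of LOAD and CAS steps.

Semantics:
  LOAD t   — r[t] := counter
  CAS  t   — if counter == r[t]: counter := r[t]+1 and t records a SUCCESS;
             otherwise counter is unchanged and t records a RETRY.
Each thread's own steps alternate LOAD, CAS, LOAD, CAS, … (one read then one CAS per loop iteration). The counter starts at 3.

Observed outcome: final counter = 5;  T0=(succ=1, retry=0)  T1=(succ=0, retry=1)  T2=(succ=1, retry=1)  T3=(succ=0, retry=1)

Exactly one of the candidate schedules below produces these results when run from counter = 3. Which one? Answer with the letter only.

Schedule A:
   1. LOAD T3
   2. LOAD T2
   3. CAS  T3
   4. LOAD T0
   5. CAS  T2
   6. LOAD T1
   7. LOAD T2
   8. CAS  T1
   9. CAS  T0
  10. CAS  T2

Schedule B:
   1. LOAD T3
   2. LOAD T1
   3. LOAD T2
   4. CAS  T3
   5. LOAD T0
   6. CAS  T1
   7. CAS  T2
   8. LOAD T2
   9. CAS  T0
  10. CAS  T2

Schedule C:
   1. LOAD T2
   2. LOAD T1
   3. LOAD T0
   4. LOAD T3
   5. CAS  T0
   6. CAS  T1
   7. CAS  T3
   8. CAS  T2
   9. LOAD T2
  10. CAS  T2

Simulating candidate C:
1. LOAD T2 → mem=3 r[T2]=3 [LOAD]
2. LOAD T1 → mem=3 r[T1]=3 [LOAD]
3. LOAD T0 → mem=3 r[T0]=3 [LOAD]
4. LOAD T3 → mem=3 r[T3]=3 [LOAD]
5. CAS T0 → mem=4 r[T0]=3 [OK]
6. CAS T1 → mem=4 r[T1]=3 [RETRY]
7. CAS T3 → mem=4 r[T3]=3 [RETRY]
8. CAS T2 → mem=4 r[T2]=3 [RETRY]
9. LOAD T2 → mem=4 r[T2]=4 [LOAD]
10. CAS T2 → mem=5 r[T2]=4 [OK]

C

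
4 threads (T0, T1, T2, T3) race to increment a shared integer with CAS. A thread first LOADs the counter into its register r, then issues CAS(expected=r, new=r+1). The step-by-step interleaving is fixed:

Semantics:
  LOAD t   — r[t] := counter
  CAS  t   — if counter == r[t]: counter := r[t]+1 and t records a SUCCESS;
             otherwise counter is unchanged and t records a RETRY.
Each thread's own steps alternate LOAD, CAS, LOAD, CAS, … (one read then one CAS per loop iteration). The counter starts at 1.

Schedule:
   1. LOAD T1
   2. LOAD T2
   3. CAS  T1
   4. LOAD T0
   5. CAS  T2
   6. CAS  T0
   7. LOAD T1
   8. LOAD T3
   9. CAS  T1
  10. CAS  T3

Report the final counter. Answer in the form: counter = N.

1. LOAD T1 → mem=1 r[T1]=1 [LOAD]
2. LOAD T2 → mem=1 r[T2]=1 [LOAD]
3. CAS T1 → mem=2 r[T1]=1 [OK]
4. LOAD T0 → mem=2 r[T0]=2 [LOAD]
5. CAS T2 → mem=2 r[T2]=1 [RETRY]
6. CAS T0 → mem=3 r[T0]=2 [OK]
7. LOAD T1 → mem=3 r[T1]=3 [LOAD]
8. LOAD T3 → mem=3 r[T3]=3 [LOAD]
9. CAS T1 → mem=4 r[T1]=3 [OK]
10. CAS T3 → mem=4 r[T3]=3 [RETRY]

counter = 4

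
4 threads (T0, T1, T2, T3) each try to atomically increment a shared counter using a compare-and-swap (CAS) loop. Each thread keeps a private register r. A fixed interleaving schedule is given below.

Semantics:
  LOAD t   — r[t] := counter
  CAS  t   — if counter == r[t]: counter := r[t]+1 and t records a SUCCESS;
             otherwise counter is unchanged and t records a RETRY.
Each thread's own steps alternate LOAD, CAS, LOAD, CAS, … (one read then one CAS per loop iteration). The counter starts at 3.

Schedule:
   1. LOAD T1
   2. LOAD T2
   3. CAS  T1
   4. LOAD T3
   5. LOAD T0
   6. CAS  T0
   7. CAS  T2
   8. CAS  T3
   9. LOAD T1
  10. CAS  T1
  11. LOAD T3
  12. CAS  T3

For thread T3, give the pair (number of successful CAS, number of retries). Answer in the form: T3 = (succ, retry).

T3 = (1, 1)

T1 LOAD — after: cnt=3, r=3 — load
T2 LOAD — after: cnt=3, r=3 — load
T1 CAS — after: cnt=4, r=3 — ok
T3 LOAD — after: cnt=4, r=4 — load
T0 LOAD — after: cnt=4, r=4 — load
T0 CAS — after: cnt=5, r=4 — ok
T2 CAS — after: cnt=5, r=3 — retry
T3 CAS — after: cnt=5, r=4 — retry
T1 LOAD — after: cnt=5, r=5 — load
T1 CAS — after: cnt=6, r=5 — ok
T3 LOAD — after: cnt=6, r=6 — load
T3 CAS — after: cnt=7, r=6 — ok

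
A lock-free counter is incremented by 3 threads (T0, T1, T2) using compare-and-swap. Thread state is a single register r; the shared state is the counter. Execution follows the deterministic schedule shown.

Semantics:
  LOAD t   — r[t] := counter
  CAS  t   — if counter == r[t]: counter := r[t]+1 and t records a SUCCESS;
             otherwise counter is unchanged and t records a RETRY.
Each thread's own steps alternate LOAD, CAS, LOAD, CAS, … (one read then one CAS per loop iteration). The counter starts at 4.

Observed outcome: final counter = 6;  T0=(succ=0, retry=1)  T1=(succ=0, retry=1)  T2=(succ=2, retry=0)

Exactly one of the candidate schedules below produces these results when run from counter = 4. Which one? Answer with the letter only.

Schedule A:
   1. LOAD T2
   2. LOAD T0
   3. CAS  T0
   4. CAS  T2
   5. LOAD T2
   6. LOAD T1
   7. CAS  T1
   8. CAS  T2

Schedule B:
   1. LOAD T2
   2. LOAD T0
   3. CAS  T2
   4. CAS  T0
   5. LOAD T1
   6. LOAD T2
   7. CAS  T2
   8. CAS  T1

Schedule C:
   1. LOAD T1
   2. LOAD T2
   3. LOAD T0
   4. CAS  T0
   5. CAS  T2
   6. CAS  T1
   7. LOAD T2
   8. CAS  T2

Run B:
1. LOAD T2 → mem=4 r[T2]=4 [LOAD]
2. LOAD T0 → mem=4 r[T0]=4 [LOAD]
3. CAS T2 → mem=5 r[T2]=4 [OK]
4. CAS T0 → mem=5 r[T0]=4 [RETRY]
5. LOAD T1 → mem=5 r[T1]=5 [LOAD]
6. LOAD T2 → mem=5 r[T2]=5 [LOAD]
7. CAS T2 → mem=6 r[T2]=5 [OK]
8. CAS T1 → mem=6 r[T1]=5 [RETRY]

B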